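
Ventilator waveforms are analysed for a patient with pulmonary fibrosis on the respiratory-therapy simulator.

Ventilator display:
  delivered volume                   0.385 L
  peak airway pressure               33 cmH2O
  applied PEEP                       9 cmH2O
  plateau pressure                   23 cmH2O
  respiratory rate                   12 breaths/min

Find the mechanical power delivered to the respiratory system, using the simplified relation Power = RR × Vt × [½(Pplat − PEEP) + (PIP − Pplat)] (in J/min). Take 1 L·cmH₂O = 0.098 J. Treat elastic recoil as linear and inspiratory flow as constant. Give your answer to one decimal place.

7.7

Per-breath work = Vt × [½(Pplat−PEEP) + (PIP−Pplat)] = 0.385 × [0.5×14.0 + 10.0] = 0.385 × 17.0 = 6.545 L·cmH2O.
Power = 12 × 6.545 = 78.54 L·cmH2O/min.
× 0.098 J/(L·cmH2O) → 7.697 J/min.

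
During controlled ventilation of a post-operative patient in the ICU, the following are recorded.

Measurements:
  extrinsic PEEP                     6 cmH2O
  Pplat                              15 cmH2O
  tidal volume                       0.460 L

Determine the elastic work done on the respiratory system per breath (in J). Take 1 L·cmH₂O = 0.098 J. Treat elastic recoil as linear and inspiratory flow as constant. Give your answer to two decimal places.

0.20

Elastic work ≈ ½ × (Pplat − PEEP) × Vt = 0.5 × (15 − 6) × 0.460 L = 0.5 × 9.0 × 0.460 = 2.07 L·cmH2O.
× 0.098 J/(L·cmH2O) → 0.2029 J.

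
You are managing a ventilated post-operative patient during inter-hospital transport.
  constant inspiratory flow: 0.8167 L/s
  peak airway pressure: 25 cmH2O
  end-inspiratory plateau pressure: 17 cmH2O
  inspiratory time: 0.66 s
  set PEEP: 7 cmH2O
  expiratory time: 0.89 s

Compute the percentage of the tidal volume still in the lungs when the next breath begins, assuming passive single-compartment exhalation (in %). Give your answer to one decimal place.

18.5

Vt = flow × Ti = 0.8167 L/s × 0.66 s × 1000 mL/L = 539.02 mL.
R = (PIP − Pplat)/V̇ = (25 − 17) / 0.8167 = 8.0/0.8167 = 9.796 cmH2O·s/L.
C = Vt/(Pplat − PEEP) = 539.02 / (17 − 7) = 539.02/10.0 = 53.902 mL/cmH2O.
τ = R × C = 9.796 × 0.0539 L/cmH2O = 0.528 s.
Fraction remaining at end-expiration = e^(−Te/τ) = e^(−0.89/0.528) = 0.1853 → 18.53%.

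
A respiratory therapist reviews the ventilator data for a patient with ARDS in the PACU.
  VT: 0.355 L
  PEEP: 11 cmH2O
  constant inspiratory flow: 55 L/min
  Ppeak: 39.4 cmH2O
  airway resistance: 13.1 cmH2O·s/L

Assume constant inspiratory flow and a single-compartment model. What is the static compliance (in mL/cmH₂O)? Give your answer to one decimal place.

Flow: 55 L/min ÷ 60 = 0.9167 L/s.
Equation of motion (constant flow): PIP = Vt/C + R·V̇ + PEEP.
Vt/C = PIP − R·V̇ − PEEP = 39.4 − 13.1×0.9167 − 11 = 39.4 − 12.009 − 11 = 16.391 cmH2O.
C = Vt / 16.391 = 355 / 16.391 = 21.658 mL/cmH2O.

21.7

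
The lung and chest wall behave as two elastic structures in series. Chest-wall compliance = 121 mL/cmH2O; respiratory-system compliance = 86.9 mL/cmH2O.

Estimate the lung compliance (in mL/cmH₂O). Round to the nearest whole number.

308

1/CL = 1/Crs − 1/Ccw.
1/CL = 1/86.9 − 1/121 = 0.003243.
CL = 308.36 mL/cmH2O.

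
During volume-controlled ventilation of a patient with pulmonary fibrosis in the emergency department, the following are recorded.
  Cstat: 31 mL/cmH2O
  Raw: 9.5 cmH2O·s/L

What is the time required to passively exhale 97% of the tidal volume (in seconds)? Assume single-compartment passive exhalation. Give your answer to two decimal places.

τ = R × C = 9.5 × 31 mL/cmH2O = 9.5 × 0.031 L/cmH2O = 0.2945 s.
Exhaled fraction f = 1 − e^(−t/τ) → t = −τ·ln(1 − f) = −0.2945·ln(0.03) = 1.033 s.

1.03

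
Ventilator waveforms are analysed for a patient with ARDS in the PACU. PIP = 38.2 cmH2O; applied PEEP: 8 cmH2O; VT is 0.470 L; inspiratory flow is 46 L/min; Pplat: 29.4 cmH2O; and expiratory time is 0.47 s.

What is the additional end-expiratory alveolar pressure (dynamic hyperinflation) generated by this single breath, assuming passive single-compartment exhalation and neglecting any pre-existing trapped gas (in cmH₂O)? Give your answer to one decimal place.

Flow: 46 L/min ÷ 60 = 0.7667 L/s.
R = (PIP − Pplat)/V̇ = (38.2 − 29.4) / 0.7667 = 8.8/0.7667 = 11.478 cmH2O·s/L.
C = Vt/(Pplat − PEEP) = 470.0 / (29.4 − 8) = 470.0/21.4 = 21.963 mL/cmH2O.
τ = R × C = 11.478 × 0.02196 L/cmH2O = 0.2521 s.
Fraction remaining = e^(−Te/τ) = e^(−0.47/0.2521) = 0.155; trapped volume = 470.0 × 0.155 = 72.85 mL.
Additional alveolar pressure from trapping ≈ V_trapped / C = 72.85 / 21.963 = 3.317 cmH2O.

3.3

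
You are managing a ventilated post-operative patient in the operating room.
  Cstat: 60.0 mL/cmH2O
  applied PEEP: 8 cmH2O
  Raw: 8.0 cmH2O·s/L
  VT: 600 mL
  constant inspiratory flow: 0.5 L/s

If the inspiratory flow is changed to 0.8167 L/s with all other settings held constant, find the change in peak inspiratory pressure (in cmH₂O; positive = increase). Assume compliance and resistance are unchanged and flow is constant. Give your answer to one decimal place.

2.5

PIP = Vt/C + R·V̇ + PEEP (constant-flow equation of motion).
Only the resistive term changes: ΔPIP = R × ΔV̇ = 8.0 × (0.8167 − 0.5) = 8.0 × 0.3167 = 2.534 cmH2O.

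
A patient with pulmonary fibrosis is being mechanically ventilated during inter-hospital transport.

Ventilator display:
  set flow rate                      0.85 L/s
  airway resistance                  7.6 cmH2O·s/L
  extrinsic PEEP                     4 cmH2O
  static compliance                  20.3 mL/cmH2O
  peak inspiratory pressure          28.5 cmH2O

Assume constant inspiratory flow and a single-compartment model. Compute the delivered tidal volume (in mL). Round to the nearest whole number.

366

Equation of motion (constant flow): PIP = Vt/C + R·V̇ + PEEP.
Vt/C = PIP − R·V̇ − PEEP = 28.5 − 6.46 − 4 = 18.04 cmH2O.
Vt = C × 18.04 = 20.3 × 18.04 = 366.21 mL.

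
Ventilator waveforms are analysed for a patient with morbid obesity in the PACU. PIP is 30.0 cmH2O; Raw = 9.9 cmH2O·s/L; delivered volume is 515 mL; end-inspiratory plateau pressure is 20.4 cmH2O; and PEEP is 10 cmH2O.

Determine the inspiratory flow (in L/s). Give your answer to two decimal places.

0.97

flow = (PIP − Pplat) / Raw = 9.6 / 9.9 = 0.9697 L/s.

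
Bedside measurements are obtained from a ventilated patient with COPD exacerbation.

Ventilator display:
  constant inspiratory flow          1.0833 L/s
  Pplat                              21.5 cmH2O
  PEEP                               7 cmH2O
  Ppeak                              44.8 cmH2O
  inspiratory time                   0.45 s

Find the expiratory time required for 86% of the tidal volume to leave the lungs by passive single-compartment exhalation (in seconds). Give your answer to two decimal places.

Vt = flow × Ti = 1.0833 L/s × 0.45 s × 1000 mL/L = 487.49 mL.
R = (PIP − Pplat)/V̇ = (44.8 − 21.5) / 1.0833 = 23.3/1.0833 = 21.508 cmH2O·s/L.
C = Vt/(Pplat − PEEP) = 487.49 / (21.5 − 7) = 487.49/14.5 = 33.62 mL/cmH2O.
τ = R × C = 21.508 × 0.03362 L/cmH2O = 0.7231 s.
t = −τ·ln(1 − 0.86) = −0.7231·ln(0.14) = 1.422 s.

1.42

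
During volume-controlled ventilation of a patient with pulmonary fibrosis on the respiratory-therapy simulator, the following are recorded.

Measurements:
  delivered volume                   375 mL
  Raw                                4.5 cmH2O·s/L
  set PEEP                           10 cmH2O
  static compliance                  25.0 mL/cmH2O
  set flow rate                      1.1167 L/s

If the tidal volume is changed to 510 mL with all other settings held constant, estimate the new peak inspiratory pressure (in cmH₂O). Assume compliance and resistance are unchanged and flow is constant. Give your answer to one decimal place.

PIP = Vt/C + R·V̇ + PEEP (constant-flow equation of motion).
Only the elastic term changes: ΔPIP = ΔVt / C = (510 − 375) / 25.0 = 5.4 cmH2O.
Original PIP = 375/25.0 + 4.5×1.1167 + 10 = 30.025 cmH2O; new PIP = 30.025 + (5.4) = 35.425 cmH2O.

35.4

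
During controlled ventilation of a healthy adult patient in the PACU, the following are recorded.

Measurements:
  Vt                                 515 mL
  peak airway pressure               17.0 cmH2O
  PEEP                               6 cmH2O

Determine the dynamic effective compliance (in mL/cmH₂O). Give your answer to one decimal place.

Dynamic compliance = Vt / (PIP − PEEP) = 515 / (17.0 − 6) = 515 / 11.0 = 46.818 mL/cmH2O.

46.8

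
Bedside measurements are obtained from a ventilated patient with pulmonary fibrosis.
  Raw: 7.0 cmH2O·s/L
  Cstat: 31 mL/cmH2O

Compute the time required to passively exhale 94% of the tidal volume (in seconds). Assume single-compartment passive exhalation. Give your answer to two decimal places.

τ = R × C = 7.0 × 31 mL/cmH2O = 7.0 × 0.031 L/cmH2O = 0.217 s.
Exhaled fraction f = 1 − e^(−t/τ) → t = −τ·ln(1 − f) = −0.217·ln(0.06) = 0.6105 s.

0.61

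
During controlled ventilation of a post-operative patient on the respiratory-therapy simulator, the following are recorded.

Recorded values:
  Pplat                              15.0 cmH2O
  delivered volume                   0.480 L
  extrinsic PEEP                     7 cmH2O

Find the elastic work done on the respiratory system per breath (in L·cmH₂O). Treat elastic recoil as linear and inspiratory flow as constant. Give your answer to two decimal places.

1.92

Elastic work ≈ ½ × (Pplat − PEEP) × Vt = 0.5 × (15.0 − 7) × 0.480 L = 0.5 × 8.0 × 0.480 = 1.92 L·cmH2O.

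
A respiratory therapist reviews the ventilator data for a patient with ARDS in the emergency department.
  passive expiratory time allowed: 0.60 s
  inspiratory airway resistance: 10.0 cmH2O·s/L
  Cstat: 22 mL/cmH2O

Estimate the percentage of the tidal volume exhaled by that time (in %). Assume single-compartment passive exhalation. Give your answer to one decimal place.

93.5

τ = R × C = 10.0 × 22 mL/cmH2O = 10.0 × 0.022 L/cmH2O = 0.22 s.
Passive exhalation: V(t)/V₀ = e^(−t/τ) = e^(−0.60/0.22) = 0.0654.
Fraction exhaled = 1 − 0.0654 = 0.9346 → 93.46%.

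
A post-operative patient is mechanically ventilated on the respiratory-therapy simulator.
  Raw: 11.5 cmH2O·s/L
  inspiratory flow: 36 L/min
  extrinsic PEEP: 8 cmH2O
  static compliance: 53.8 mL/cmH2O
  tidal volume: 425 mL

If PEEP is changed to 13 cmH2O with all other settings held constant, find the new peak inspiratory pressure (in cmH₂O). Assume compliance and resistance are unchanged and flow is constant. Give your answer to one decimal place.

Flow: 36 L/min ÷ 60 = 0.6 L/s.
PIP = Vt/C + R·V̇ + PEEP (constant-flow equation of motion).
Only the baseline term changes: ΔPIP = ΔPEEP = 13 − 8 = 5.0 cmH2O.
Original PIP = 425/53.8 + 11.5×0.6 + 8 = 22.8 cmH2O; new PIP = 22.8 + (5.0) = 27.8 cmH2O.

27.8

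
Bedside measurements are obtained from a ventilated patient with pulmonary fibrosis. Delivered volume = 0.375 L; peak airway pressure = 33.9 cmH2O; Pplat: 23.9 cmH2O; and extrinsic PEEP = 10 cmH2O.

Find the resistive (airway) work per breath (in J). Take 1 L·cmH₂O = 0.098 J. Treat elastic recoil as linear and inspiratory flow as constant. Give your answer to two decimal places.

With constant inspiratory flow the resistive pressure is constant at PIP − Pplat = 33.9 − 23.9 = 10.0 cmH2O, so resistive work = 10.0 × 0.375 = 3.75 L·cmH2O.
× 0.098 J/(L·cmH2O) → 0.3675 J.

0.37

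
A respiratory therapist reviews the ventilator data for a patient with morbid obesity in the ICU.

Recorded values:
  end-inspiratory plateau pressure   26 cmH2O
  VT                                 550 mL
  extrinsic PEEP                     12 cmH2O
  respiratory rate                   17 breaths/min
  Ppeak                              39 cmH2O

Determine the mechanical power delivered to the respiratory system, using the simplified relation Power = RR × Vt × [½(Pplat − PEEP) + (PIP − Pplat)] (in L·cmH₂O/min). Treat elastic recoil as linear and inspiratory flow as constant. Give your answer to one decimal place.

Per-breath work = Vt × [½(Pplat−PEEP) + (PIP−Pplat)] = 0.550 × [0.5×14.0 + 13.0] = 0.550 × 20.0 = 11.0 L·cmH2O.
Power = 17 × 11.0 = 187.0 L·cmH2O/min.

187.0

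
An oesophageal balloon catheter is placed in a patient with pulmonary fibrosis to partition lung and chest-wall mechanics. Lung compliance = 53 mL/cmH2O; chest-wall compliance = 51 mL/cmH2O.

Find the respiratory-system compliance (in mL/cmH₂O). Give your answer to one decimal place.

Lung and chest wall are elastances in series: 1/Crs = 1/CL + 1/Ccw.
1/Crs = 1/53 + 1/51 = 0.03848.
Crs = 25.988 mL/cmH2O.

26.0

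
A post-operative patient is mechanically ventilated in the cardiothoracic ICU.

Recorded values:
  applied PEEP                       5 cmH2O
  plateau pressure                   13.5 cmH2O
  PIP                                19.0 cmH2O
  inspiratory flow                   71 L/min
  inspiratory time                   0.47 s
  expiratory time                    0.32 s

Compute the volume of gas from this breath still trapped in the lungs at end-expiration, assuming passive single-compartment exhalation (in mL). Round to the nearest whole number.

Flow: 71 L/min ÷ 60 = 1.1833 L/s.
Vt = flow × Ti = 1.1833 L/s × 0.47 s × 1000 mL/L = 556.15 mL.
R = (PIP − Pplat)/V̇ = (19.0 − 13.5) / 1.1833 = 5.5/1.1833 = 4.648 cmH2O·s/L.
C = Vt/(Pplat − PEEP) = 556.15 / (13.5 − 5) = 556.15/8.5 = 65.429 mL/cmH2O.
τ = R × C = 4.648 × 0.06543 L/cmH2O = 0.3041 s.
Fraction remaining = e^(−Te/τ) = e^(−0.32/0.3041) = 0.3491.
Trapped volume = 556.15 × 0.3491 = 194.15 mL.

194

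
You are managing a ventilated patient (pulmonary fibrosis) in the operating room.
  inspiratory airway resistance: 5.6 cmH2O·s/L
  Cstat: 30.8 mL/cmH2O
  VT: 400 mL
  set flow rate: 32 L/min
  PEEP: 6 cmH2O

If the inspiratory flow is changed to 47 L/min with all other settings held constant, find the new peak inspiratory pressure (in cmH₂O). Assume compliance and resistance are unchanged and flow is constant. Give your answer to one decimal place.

23.4

Flow: 32 L/min ÷ 60 = 0.5333 L/s.
New flow: 47 L/min ÷ 60 = 0.7833 L/s.
PIP = Vt/C + R·V̇ + PEEP (constant-flow equation of motion).
Only the resistive term changes: ΔPIP = R × ΔV̇ = 5.6 × (0.7833 − 0.5333) = 5.6 × 0.25 = 1.4 cmH2O.
Original PIP = 400/30.8 + 5.6×0.5333 + 6 = 21.973 cmH2O; new PIP = 21.973 + (1.4) = 23.373 cmH2O.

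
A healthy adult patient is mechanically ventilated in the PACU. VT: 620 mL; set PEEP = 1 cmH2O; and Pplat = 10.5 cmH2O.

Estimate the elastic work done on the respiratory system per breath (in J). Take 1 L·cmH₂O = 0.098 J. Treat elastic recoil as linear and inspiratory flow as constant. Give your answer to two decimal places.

Elastic work ≈ ½ × (Pplat − PEEP) × Vt = 0.5 × (10.5 − 1) × 0.620 L = 0.5 × 9.5 × 0.620 = 2.945 L·cmH2O.
× 0.098 J/(L·cmH2O) → 0.2886 J.

0.29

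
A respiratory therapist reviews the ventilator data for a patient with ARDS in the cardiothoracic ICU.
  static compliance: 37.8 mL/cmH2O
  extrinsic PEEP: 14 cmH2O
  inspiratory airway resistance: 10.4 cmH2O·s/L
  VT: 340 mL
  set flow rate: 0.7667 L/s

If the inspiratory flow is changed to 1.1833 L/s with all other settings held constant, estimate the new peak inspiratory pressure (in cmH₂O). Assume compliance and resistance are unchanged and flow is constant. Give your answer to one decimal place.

35.3

PIP = Vt/C + R·V̇ + PEEP (constant-flow equation of motion).
Only the resistive term changes: ΔPIP = R × ΔV̇ = 10.4 × (1.1833 − 0.7667) = 10.4 × 0.4166 = 4.333 cmH2O.
Original PIP = 340/37.8 + 10.4×0.7667 + 14 = 30.968 cmH2O; new PIP = 30.968 + (4.333) = 35.301 cmH2O.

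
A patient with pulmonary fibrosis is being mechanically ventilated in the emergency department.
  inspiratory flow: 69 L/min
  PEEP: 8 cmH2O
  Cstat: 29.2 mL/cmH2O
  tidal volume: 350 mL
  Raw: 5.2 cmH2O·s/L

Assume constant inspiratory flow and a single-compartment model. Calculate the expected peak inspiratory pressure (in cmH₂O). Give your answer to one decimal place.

Flow: 69 L/min ÷ 60 = 1.15 L/s.
Equation of motion (constant flow): PIP = Vt/C + R·V̇ + PEEP.
PIP = 350/29.2 + 5.2×1.15 + 8 = 11.986 + 5.98 + 8 = 25.966 cmH2O.

26.0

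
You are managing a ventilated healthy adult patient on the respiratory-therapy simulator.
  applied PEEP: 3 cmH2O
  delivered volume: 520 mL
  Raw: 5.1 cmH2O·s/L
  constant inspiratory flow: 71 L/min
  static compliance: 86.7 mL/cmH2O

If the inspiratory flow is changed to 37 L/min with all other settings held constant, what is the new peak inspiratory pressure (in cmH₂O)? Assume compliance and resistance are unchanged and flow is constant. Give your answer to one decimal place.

Flow: 71 L/min ÷ 60 = 1.1833 L/s.
New flow: 37 L/min ÷ 60 = 0.6167 L/s.
PIP = Vt/C + R·V̇ + PEEP (constant-flow equation of motion).
Only the resistive term changes: ΔPIP = R × ΔV̇ = 5.1 × (0.6167 − 1.1833) = 5.1 × -0.5666 = -2.89 cmH2O.
Original PIP = 520/86.7 + 5.1×1.1833 + 3 = 15.033 cmH2O; new PIP = 15.033 + (-2.89) = 12.143 cmH2O.

12.1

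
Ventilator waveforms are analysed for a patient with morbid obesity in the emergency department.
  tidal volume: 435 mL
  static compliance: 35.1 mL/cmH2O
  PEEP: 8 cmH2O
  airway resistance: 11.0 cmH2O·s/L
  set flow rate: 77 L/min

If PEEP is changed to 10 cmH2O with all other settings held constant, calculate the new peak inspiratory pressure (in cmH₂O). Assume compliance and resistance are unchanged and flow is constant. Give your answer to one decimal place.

Flow: 77 L/min ÷ 60 = 1.2833 L/s.
PIP = Vt/C + R·V̇ + PEEP (constant-flow equation of motion).
Only the baseline term changes: ΔPIP = ΔPEEP = 10 − 8 = 2.0 cmH2O.
Original PIP = 435/35.1 + 11.0×1.2833 + 8 = 34.509 cmH2O; new PIP = 34.509 + (2.0) = 36.509 cmH2O.

36.5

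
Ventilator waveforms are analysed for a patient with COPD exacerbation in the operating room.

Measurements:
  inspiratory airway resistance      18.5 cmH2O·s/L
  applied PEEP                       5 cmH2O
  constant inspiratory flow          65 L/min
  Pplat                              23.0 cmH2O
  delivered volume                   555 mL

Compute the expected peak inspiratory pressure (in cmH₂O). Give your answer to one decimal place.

Flow: 65 L/min ÷ 60 = 1.0833 L/s.
PIP = Pplat + Raw × flow = 23.0 + 18.5 × 1.0833 = 23.0 + 20.041 = 43.041 cmH2O.

43.0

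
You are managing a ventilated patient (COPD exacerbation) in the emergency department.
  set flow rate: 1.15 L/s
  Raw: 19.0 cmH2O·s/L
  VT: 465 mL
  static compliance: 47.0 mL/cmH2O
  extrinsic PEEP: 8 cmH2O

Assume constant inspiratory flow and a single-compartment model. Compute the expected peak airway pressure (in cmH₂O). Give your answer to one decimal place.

Equation of motion (constant flow): PIP = Vt/C + R·V̇ + PEEP.
PIP = 465/47.0 + 19.0×1.15 + 8 = 9.894 + 21.85 + 8 = 39.744 cmH2O.

39.7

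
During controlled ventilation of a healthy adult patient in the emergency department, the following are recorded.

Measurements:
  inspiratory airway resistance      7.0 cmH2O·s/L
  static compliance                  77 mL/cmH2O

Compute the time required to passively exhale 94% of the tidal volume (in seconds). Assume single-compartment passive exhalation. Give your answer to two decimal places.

1.52

τ = R × C = 7.0 × 77 mL/cmH2O = 7.0 × 0.077 L/cmH2O = 0.539 s.
Exhaled fraction f = 1 − e^(−t/τ) → t = −τ·ln(1 − f) = −0.539·ln(0.06) = 1.516 s.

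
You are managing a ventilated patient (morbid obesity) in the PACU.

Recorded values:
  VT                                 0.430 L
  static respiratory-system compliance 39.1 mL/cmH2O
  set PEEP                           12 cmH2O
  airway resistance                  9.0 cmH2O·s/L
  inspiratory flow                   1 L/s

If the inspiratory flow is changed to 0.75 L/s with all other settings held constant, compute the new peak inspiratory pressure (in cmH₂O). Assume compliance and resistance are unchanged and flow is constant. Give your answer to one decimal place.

29.7

PIP = Vt/C + R·V̇ + PEEP (constant-flow equation of motion).
Only the resistive term changes: ΔPIP = R × ΔV̇ = 9.0 × (0.75 − 1) = 9.0 × -0.25 = -2.25 cmH2O.
Original PIP = 430/39.1 + 9.0×1 + 12 = 31.997 cmH2O; new PIP = 31.997 + (-2.25) = 29.747 cmH2O.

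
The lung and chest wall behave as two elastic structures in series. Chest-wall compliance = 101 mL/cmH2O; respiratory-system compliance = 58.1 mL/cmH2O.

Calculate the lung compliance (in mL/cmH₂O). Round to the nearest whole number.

1/CL = 1/Crs − 1/Ccw.
1/CL = 1/58.1 − 1/101 = 0.007311.
CL = 136.78 mL/cmH2O.

137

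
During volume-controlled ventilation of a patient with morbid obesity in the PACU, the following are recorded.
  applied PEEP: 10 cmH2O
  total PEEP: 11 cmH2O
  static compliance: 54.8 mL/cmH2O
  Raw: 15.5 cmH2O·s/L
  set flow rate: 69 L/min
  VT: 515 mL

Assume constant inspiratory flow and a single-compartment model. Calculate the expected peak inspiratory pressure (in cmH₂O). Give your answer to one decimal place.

Flow: 69 L/min ÷ 60 = 1.15 L/s.
Total PEEP = 11 cmH2O (set 10 + intrinsic 1); this is the baseline alveolar pressure.
Equation of motion (constant flow): PIP = Vt/C + R·V̇ + PEEP.
PIP = 515/54.8 + 15.5×1.15 + 11 = 9.398 + 17.825 + 11 = 38.223 cmH2O.

38.2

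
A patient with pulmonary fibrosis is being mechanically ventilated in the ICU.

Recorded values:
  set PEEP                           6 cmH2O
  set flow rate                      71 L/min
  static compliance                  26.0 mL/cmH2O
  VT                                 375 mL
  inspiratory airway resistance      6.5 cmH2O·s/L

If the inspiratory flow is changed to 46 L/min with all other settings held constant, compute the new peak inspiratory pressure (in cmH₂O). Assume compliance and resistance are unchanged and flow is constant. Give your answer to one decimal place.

Flow: 71 L/min ÷ 60 = 1.1833 L/s.
New flow: 46 L/min ÷ 60 = 0.7667 L/s.
PIP = Vt/C + R·V̇ + PEEP (constant-flow equation of motion).
Only the resistive term changes: ΔPIP = R × ΔV̇ = 6.5 × (0.7667 − 1.1833) = 6.5 × -0.4166 = -2.708 cmH2O.
Original PIP = 375/26.0 + 6.5×1.1833 + 6 = 28.115 cmH2O; new PIP = 28.115 + (-2.708) = 25.407 cmH2O.

25.4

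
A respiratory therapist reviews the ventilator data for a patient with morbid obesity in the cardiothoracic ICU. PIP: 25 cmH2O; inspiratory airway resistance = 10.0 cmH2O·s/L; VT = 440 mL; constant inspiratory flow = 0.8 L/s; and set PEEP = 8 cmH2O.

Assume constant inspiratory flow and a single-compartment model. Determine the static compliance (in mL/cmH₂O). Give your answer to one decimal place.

48.9

Equation of motion (constant flow): PIP = Vt/C + R·V̇ + PEEP.
Vt/C = PIP − R·V̇ − PEEP = 25 − 10.0×0.8 − 8 = 25 − 8.0 − 8 = 9.0 cmH2O.
C = Vt / 9.0 = 440 / 9.0 = 48.889 mL/cmH2O.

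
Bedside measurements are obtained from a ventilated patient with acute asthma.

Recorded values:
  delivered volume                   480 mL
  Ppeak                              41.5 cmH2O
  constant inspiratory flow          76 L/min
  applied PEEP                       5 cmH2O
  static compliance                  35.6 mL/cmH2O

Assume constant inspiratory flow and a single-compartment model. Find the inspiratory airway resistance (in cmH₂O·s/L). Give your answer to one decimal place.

18.2

Flow: 76 L/min ÷ 60 = 1.2667 L/s.
Equation of motion (constant flow): PIP = Vt/C + R·V̇ + PEEP.
R·V̇ = PIP − Vt/C − PEEP = 41.5 − 480/35.6 − 5 = 41.5 − 13.483 − 5 = 23.017 cmH2O.
R = 23.017 / 1.2667 = 18.171 cmH2O·s/L.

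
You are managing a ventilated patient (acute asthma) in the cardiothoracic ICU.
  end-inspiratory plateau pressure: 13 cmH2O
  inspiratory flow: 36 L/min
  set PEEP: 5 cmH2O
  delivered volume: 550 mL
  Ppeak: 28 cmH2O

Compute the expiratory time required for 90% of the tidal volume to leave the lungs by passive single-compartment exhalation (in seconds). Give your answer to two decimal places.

3.96

Flow: 36 L/min ÷ 60 = 0.6 L/s.
R = (PIP − Pplat)/V̇ = (28 − 13) / 0.6 = 15.0/0.6 = 25.0 cmH2O·s/L.
C = Vt/(Pplat − PEEP) = 550.0 / (13 − 5) = 550.0/8.0 = 68.75 mL/cmH2O.
τ = R × C = 25.0 × 0.06875 L/cmH2O = 1.719 s.
t = −τ·ln(1 − 0.90) = −1.719·ln(0.1) = 3.958 s.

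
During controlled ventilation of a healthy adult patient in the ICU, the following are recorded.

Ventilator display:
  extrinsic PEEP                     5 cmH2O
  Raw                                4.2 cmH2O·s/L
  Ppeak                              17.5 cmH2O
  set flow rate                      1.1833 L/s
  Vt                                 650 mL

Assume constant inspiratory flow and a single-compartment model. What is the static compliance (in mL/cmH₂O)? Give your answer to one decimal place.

Equation of motion (constant flow): PIP = Vt/C + R·V̇ + PEEP.
Vt/C = PIP − R·V̇ − PEEP = 17.5 − 4.2×1.1833 − 5 = 17.5 − 4.97 − 5 = 7.53 cmH2O.
C = Vt / 7.53 = 650 / 7.53 = 86.321 mL/cmH2O.

86.3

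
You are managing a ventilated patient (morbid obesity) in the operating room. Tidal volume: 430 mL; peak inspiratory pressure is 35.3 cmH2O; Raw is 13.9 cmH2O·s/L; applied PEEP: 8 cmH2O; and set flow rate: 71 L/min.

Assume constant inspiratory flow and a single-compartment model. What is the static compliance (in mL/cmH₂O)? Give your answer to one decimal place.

39.6

Flow: 71 L/min ÷ 60 = 1.1833 L/s.
Equation of motion (constant flow): PIP = Vt/C + R·V̇ + PEEP.
Vt/C = PIP − R·V̇ − PEEP = 35.3 − 13.9×1.1833 − 8 = 35.3 − 16.448 − 8 = 10.852 cmH2O.
C = Vt / 10.852 = 430 / 10.852 = 39.624 mL/cmH2O.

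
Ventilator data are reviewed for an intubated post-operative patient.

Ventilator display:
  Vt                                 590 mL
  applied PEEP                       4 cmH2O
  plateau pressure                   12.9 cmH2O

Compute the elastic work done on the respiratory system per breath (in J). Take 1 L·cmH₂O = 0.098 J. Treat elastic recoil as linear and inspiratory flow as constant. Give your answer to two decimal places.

Elastic work ≈ ½ × (Pplat − PEEP) × Vt = 0.5 × (12.9 − 4) × 0.590 L = 0.5 × 8.9 × 0.590 = 2.626 L·cmH2O.
× 0.098 J/(L·cmH2O) → 0.2573 J.

0.26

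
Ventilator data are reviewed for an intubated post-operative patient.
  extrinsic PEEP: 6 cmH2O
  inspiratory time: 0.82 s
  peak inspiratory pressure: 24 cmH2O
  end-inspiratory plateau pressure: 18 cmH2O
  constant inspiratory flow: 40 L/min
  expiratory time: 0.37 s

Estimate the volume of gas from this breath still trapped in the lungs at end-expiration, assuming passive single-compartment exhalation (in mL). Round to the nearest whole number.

222

Flow: 40 L/min ÷ 60 = 0.6667 L/s.
Vt = flow × Ti = 0.6667 L/s × 0.82 s × 1000 mL/L = 546.69 mL.
R = (PIP − Pplat)/V̇ = (24 − 18) / 0.6667 = 6.0/0.6667 = 9.0 cmH2O·s/L.
C = Vt/(Pplat − PEEP) = 546.69 / (18 − 6) = 546.69/12.0 = 45.558 mL/cmH2O.
τ = R × C = 9.0 × 0.04556 L/cmH2O = 0.41 s.
Fraction remaining = e^(−Te/τ) = e^(−0.37/0.41) = 0.4056.
Trapped volume = 546.69 × 0.4056 = 221.74 mL.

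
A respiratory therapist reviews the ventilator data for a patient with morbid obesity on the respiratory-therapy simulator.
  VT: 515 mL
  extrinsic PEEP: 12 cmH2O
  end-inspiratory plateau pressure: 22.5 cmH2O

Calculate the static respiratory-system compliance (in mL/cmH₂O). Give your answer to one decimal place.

Cstat = Vt / (Pplat − PEEP) = 515 / (22.5 − 12) = 515 / 10.5 = 49.048 mL/cmH2O.

49.0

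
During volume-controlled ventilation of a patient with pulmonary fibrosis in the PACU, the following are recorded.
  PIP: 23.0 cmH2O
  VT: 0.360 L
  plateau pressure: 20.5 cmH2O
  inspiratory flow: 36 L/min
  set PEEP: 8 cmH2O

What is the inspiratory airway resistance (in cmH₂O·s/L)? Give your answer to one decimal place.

Flow: 36 L/min ÷ 60 = 0.6 L/s.
Raw = (PIP − Pplat) / flow = (23.0 − 20.5) / 0.6 = 2.5 / 0.6 = 4.167 cmH2O·s/L.

4.2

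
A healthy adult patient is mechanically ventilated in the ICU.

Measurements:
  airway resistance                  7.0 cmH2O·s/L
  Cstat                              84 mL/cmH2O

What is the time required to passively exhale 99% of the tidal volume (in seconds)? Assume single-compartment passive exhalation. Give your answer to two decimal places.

τ = R × C = 7.0 × 84 mL/cmH2O = 7.0 × 0.084 L/cmH2O = 0.588 s.
Exhaled fraction f = 1 − e^(−t/τ) → t = −τ·ln(1 − f) = −0.588·ln(0.01) = 2.708 s.

2.71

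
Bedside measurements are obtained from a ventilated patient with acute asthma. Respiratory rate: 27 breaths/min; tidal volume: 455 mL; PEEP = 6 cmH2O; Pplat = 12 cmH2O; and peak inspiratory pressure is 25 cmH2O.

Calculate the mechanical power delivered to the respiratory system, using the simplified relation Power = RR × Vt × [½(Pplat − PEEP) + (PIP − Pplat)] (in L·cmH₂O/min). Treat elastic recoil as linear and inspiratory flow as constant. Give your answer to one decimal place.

196.6

Per-breath work = Vt × [½(Pplat−PEEP) + (PIP−Pplat)] = 0.455 × [0.5×6.0 + 13.0] = 0.455 × 16.0 = 7.28 L·cmH2O.
Power = 27 × 7.28 = 196.56 L·cmH2O/min.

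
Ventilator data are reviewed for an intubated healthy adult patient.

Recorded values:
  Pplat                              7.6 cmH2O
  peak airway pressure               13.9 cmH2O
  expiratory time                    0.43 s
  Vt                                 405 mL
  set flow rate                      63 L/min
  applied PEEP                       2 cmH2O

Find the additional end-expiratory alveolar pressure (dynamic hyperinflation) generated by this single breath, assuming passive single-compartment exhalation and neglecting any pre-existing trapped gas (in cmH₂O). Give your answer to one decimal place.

2.1

Flow: 63 L/min ÷ 60 = 1.05 L/s.
R = (PIP − Pplat)/V̇ = (13.9 − 7.6) / 1.05 = 6.3/1.05 = 6.0 cmH2O·s/L.
C = Vt/(Pplat − PEEP) = 405.0 / (7.6 − 2) = 405.0/5.6 = 72.321 mL/cmH2O.
τ = R × C = 6.0 × 0.07232 L/cmH2O = 0.4339 s.
Fraction remaining = e^(−Te/τ) = e^(−0.43/0.4339) = 0.3712; trapped volume = 405.0 × 0.3712 = 150.34 mL.
Additional alveolar pressure from trapping ≈ V_trapped / C = 150.34 / 72.321 = 2.079 cmH2O.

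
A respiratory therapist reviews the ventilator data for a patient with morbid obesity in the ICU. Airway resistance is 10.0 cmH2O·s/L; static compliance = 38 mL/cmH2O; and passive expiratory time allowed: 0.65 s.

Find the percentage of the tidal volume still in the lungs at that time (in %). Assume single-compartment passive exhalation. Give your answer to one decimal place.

τ = R × C = 10.0 × 38 mL/cmH2O = 10.0 × 0.038 L/cmH2O = 0.38 s.
Passive exhalation: V(t)/V₀ = e^(−t/τ) = e^(−0.65/0.38) = 0.1808.
Fraction remaining = 0.1808 → 18.08%.

18.1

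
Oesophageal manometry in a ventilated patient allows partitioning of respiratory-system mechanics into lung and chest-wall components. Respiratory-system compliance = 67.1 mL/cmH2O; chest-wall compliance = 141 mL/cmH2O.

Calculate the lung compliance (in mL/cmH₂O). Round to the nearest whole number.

1/CL = 1/Crs − 1/Ccw.
1/CL = 1/67.1 − 1/141 = 0.007811.
CL = 128.02 mL/cmH2O.

128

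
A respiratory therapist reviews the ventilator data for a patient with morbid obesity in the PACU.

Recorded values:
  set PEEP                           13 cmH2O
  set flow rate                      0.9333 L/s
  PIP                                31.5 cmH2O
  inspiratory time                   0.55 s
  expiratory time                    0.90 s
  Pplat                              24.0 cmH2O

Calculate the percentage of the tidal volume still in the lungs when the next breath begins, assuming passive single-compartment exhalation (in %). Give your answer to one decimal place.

9.1

Vt = flow × Ti = 0.9333 L/s × 0.55 s × 1000 mL/L = 513.32 mL.
R = (PIP − Pplat)/V̇ = (31.5 − 24.0) / 0.9333 = 7.5/0.9333 = 8.036 cmH2O·s/L.
C = Vt/(Pplat − PEEP) = 513.32 / (24.0 − 13) = 513.32/11.0 = 46.665 mL/cmH2O.
τ = R × C = 8.036 × 0.04667 L/cmH2O = 0.375 s.
Fraction remaining at end-expiration = e^(−Te/τ) = e^(−0.90/0.375) = 0.09072 → 9.072%.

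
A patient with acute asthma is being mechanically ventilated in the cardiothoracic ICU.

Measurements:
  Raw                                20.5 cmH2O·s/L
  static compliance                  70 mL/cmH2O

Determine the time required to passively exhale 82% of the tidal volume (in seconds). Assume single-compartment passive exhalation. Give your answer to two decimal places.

2.46

τ = R × C = 20.5 × 70 mL/cmH2O = 20.5 × 0.070 L/cmH2O = 1.435 s.
Exhaled fraction f = 1 − e^(−t/τ) → t = −τ·ln(1 − f) = −1.435·ln(0.18) = 2.461 s.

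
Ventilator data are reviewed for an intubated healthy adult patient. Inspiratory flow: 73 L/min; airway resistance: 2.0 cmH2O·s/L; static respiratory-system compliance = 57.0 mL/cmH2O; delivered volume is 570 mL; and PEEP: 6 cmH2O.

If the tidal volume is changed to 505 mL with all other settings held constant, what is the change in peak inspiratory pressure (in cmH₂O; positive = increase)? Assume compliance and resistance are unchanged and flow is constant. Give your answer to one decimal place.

PIP = Vt/C + R·V̇ + PEEP (constant-flow equation of motion).
Only the elastic term changes: ΔPIP = ΔVt / C = (505 − 570) / 57.0 = -1.14 cmH2O.

-1.1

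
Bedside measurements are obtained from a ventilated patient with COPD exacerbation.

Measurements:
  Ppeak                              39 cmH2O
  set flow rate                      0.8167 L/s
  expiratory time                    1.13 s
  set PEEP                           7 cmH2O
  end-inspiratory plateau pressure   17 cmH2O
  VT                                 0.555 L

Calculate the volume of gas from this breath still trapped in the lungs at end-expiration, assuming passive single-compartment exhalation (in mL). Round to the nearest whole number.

R = (PIP − Pplat)/V̇ = (39 − 17) / 0.8167 = 22.0/0.8167 = 26.938 cmH2O·s/L.
C = Vt/(Pplat − PEEP) = 555.0 / (17 − 7) = 555.0/10.0 = 55.5 mL/cmH2O.
τ = R × C = 26.938 × 0.0555 L/cmH2O = 1.495 s.
Fraction remaining = e^(−Te/τ) = e^(−1.13/1.495) = 0.4696.
Trapped volume = 555.0 × 0.4696 = 260.63 mL.

261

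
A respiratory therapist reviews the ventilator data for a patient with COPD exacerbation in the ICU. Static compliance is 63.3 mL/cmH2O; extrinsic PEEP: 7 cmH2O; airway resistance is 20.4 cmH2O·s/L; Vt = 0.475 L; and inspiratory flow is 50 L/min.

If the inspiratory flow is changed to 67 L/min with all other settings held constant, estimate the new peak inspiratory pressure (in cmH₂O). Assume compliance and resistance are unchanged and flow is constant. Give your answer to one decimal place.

Flow: 50 L/min ÷ 60 = 0.8333 L/s.
New flow: 67 L/min ÷ 60 = 1.1167 L/s.
PIP = Vt/C + R·V̇ + PEEP (constant-flow equation of motion).
Only the resistive term changes: ΔPIP = R × ΔV̇ = 20.4 × (1.1167 − 0.8333) = 20.4 × 0.2834 = 5.781 cmH2O.
Original PIP = 475/63.3 + 20.4×0.8333 + 7 = 31.503 cmH2O; new PIP = 31.503 + (5.781) = 37.284 cmH2O.

37.3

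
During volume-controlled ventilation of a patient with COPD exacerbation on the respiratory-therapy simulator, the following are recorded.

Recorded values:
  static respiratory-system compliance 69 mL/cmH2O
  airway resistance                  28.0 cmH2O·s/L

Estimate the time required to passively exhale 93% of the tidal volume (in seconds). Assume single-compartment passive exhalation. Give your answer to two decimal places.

5.14

τ = R × C = 28.0 × 69 mL/cmH2O = 28.0 × 0.069 L/cmH2O = 1.932 s.
Exhaled fraction f = 1 − e^(−t/τ) → t = −τ·ln(1 − f) = −1.932·ln(0.07) = 5.138 s.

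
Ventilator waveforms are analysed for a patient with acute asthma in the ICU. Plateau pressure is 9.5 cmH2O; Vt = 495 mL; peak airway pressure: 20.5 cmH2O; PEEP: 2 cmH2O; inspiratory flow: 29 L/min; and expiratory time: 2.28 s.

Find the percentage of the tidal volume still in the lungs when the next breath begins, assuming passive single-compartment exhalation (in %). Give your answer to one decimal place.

Flow: 29 L/min ÷ 60 = 0.4833 L/s.
R = (PIP − Pplat)/V̇ = (20.5 − 9.5) / 0.4833 = 11.0/0.4833 = 22.76 cmH2O·s/L.
C = Vt/(Pplat − PEEP) = 495.0 / (9.5 − 2) = 495.0/7.5 = 66.0 mL/cmH2O.
τ = R × C = 22.76 × 0.066 L/cmH2O = 1.502 s.
Fraction remaining at end-expiration = e^(−Te/τ) = e^(−2.28/1.502) = 0.2192 → 21.92%.

21.9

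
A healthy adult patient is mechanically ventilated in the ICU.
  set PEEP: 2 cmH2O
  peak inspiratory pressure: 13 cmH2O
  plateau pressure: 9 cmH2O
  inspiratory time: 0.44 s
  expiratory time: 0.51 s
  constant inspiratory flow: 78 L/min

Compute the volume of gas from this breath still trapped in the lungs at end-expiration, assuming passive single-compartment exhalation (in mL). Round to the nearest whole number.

Flow: 78 L/min ÷ 60 = 1.3 L/s.
Vt = flow × Ti = 1.3 L/s × 0.44 s × 1000 mL/L = 572.0 mL.
R = (PIP − Pplat)/V̇ = (13 − 9) / 1.3 = 4.0/1.3 = 3.077 cmH2O·s/L.
C = Vt/(Pplat − PEEP) = 572.0 / (9 − 2) = 572.0/7.0 = 81.714 mL/cmH2O.
τ = R × C = 3.077 × 0.08171 L/cmH2O = 0.2514 s.
Fraction remaining = e^(−Te/τ) = e^(−0.51/0.2514) = 0.1315.
Trapped volume = 572.0 × 0.1315 = 75.218 mL.

75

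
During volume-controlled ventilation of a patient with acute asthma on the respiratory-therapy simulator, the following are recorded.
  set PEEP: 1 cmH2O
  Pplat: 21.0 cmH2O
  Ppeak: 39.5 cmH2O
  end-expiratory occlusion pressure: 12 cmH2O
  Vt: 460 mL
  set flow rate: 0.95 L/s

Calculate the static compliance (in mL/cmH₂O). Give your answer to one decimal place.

51.1

End-expiratory occlusion gives total PEEP = 12 cmH2O (intrinsic PEEP = 12 − 1 = 11). Use total PEEP for the elastic gradient.
Cstat = Vt / (Pplat − PEEPtotal) = 460 / (21.0 − 12) = 460 / 9.0 = 51.111 mL/cmH2O.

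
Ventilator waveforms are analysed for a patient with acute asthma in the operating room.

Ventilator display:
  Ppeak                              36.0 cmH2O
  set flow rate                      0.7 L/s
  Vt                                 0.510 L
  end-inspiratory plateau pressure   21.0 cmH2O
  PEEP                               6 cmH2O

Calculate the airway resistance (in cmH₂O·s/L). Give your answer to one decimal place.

Raw = (PIP − Pplat) / flow = (36.0 − 21.0) / 0.7 = 15.0 / 0.7 = 21.429 cmH2O·s/L.

21.4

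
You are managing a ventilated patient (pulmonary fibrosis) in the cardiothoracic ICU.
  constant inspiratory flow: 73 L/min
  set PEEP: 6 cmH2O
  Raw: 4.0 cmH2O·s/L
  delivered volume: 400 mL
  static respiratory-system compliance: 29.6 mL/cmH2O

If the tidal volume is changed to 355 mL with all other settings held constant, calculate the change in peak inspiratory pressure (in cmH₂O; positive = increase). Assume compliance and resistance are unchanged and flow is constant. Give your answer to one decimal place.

PIP = Vt/C + R·V̇ + PEEP (constant-flow equation of motion).
Only the elastic term changes: ΔPIP = ΔVt / C = (355 − 400) / 29.6 = -1.52 cmH2O.

-1.5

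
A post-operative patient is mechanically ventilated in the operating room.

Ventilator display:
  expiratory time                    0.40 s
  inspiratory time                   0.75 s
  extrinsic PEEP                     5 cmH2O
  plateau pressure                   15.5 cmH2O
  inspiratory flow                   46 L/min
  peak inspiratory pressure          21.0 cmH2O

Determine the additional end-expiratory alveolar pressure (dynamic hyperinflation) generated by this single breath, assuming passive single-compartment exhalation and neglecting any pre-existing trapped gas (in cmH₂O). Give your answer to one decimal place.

Flow: 46 L/min ÷ 60 = 0.7667 L/s.
Vt = flow × Ti = 0.7667 L/s × 0.75 s × 1000 mL/L = 575.03 mL.
R = (PIP − Pplat)/V̇ = (21.0 − 15.5) / 0.7667 = 5.5/0.7667 = 7.174 cmH2O·s/L.
C = Vt/(Pplat − PEEP) = 575.03 / (15.5 − 5) = 575.03/10.5 = 54.765 mL/cmH2O.
τ = R × C = 7.174 × 0.05477 L/cmH2O = 0.3929 s.
Fraction remaining = e^(−Te/τ) = e^(−0.40/0.3929) = 0.3613; trapped volume = 575.03 × 0.3613 = 207.76 mL.
Additional alveolar pressure from trapping ≈ V_trapped / C = 207.76 / 54.765 = 3.794 cmH2O.

3.8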